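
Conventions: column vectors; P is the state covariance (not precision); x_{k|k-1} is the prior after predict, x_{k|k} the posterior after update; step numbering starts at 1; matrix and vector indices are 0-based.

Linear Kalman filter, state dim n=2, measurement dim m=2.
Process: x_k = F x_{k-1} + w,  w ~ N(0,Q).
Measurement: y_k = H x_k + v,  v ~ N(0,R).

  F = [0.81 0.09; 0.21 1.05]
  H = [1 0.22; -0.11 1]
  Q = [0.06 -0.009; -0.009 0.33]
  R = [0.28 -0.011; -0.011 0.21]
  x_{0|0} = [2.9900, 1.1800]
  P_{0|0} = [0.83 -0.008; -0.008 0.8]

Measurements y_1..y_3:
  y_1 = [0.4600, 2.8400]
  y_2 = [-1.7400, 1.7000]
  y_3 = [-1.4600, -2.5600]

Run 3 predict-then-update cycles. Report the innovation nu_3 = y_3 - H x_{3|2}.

step 1: x^-=[2.5281, 1.8669]  P^-=[0.6099 0.2008; 0.2008 1.2451]  S=[1.0385 0.3918; 0.3918 1.4183]  K=[0.6634 -0.0890; 0.1472 0.8217]  nu=[-2.4788, 1.2512]  x^+=[0.7724, 2.5302]  P^+=[0.1879 -0.0053; -0.0053 0.1703]
step 2: x^-=[0.8534, 2.8189]  P^-=[0.1839 0.0344; 0.0344 0.5237]  S=[0.5044 0.1176; 0.1176 0.7284]  K=[0.3897 -0.0434; 0.1354 0.6920]  nu=[-3.2135, -1.0250]  x^+=[-0.3545, 1.6745]  P^+=[0.1099 -0.0013; -0.0013 0.1437]
step 3: x^-=[-0.1364, 1.6838]  P^-=[0.1331 0.0221; 0.0221 0.4927]  S=[0.4466 0.1043; 0.1043 0.6994]  K=[0.3174 -0.0366; 0.1331 0.6811]  nu=[-1.6940, -4.2588]  x^+=[-0.5180, -1.4422]  P^+=[0.0896 -0.0013; -0.0013 0.1414]

innov = [-1.6940, -4.2588]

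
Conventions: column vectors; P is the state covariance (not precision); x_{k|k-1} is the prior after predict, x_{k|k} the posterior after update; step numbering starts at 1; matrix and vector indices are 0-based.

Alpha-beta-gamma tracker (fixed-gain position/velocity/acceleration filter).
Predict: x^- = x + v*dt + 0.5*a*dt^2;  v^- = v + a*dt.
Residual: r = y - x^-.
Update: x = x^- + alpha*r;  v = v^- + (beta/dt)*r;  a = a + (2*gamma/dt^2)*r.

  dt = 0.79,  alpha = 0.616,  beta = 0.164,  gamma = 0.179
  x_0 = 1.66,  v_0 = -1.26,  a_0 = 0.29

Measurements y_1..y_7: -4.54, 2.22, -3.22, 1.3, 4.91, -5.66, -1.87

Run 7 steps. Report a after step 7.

step 1: x_pred=0.7551  r=-5.2951  x^+=-2.5067  v^+=-2.1301  a^+=-2.7474
step 2: x_pred=-5.0468  r=7.2668  x^+=-0.5705  v^+=-2.7920  a^+=1.4210
step 3: x_pred=-2.3327  r=-0.8873  x^+=-2.8793  v^+=-1.8536  a^+=0.9121
step 4: x_pred=-4.0590  r=5.3590  x^+=-0.7579  v^+=-0.0206  a^+=3.9861
step 5: x_pred=0.4698  r=4.4402  x^+=3.2049  v^+=4.0503  a^+=6.5332
step 6: x_pred=8.4433  r=-14.1033  x^+=-0.2443  v^+=6.2837  a^+=-1.5569
step 7: x_pred=4.2340  r=-6.1040  x^+=0.4739  v^+=3.7866  a^+=-5.0583

a_post = -5.0583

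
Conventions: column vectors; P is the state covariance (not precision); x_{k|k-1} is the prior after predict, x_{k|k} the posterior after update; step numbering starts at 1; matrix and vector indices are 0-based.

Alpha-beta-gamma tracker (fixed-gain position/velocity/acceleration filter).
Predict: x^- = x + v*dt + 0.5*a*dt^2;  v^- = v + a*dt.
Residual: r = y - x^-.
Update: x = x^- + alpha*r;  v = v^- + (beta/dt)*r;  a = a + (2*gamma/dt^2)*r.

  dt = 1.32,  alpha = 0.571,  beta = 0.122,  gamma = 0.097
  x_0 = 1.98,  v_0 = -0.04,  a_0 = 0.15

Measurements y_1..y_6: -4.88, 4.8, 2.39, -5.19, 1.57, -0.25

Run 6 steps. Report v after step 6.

step 1: x_pred=2.0579  r=-6.9379  x^+=-1.9036  v^+=-0.4832  a^+=-0.6225
step 2: x_pred=-3.0838  r=7.8838  x^+=1.4178  v^+=-0.5762  a^+=0.2553
step 3: x_pred=0.8797  r=1.5103  x^+=1.7421  v^+=-0.0996  a^+=0.4235
step 4: x_pred=1.9795  r=-7.1695  x^+=-2.1143  v^+=-0.2033  a^+=-0.3748
step 5: x_pred=-2.7091  r=4.2791  x^+=-0.2657  v^+=-0.3025  a^+=0.1017
step 6: x_pred=-0.5764  r=0.3264  x^+=-0.3900  v^+=-0.1381  a^+=0.1380

v_post = -0.1381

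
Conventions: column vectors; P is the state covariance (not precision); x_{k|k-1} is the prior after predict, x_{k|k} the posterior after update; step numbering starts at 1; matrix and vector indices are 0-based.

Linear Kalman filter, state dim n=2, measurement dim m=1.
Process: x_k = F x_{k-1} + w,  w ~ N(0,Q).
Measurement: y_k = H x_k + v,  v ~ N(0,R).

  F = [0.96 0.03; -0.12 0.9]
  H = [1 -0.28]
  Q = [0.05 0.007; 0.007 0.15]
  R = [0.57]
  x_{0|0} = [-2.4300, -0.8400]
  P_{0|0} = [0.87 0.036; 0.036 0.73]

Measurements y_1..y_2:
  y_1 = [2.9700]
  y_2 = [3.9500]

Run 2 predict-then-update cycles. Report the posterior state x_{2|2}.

step 1: x^-=[-2.3580, -0.4644]  P^-=[0.8545 -0.0425; -0.0425 0.7461]  S=[1.5068]  K=[0.5750; -0.1669]  nu=[5.1980]  x^+=[0.6308, -1.3317]  P^+=[0.3563 0.1020; 0.1020 0.7041]
step 2: x^-=[0.5657, -1.2743]  P^-=[0.3849 0.0728; 0.0728 0.7034]  S=[0.9693]  K=[0.3761; -0.1281]  nu=[3.0275]  x^+=[1.7042, -1.6622]  P^+=[0.2478 0.1195; 0.1195 0.6875]

x_post = [1.7042, -1.6622]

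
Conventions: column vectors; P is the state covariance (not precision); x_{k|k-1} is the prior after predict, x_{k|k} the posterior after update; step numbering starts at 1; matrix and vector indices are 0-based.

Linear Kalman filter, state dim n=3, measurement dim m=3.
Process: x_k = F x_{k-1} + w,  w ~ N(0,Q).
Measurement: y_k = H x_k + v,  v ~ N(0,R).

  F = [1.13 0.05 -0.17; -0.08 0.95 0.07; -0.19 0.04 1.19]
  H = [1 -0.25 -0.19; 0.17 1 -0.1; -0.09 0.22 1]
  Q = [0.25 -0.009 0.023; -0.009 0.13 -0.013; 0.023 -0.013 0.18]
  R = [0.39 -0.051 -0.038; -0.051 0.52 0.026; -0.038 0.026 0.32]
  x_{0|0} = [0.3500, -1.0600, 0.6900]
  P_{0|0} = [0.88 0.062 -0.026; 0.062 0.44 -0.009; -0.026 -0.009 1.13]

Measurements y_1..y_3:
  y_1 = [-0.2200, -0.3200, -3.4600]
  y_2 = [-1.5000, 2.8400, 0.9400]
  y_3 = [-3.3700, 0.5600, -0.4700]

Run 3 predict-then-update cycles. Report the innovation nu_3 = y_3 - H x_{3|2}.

step 1: x^-=[0.2252, -0.9867, 0.7122]  P^-=[1.4246 -0.0158 -0.4277; -0.0158 0.5279 0.0925; -0.4277 0.0925 1.8226]  S=[2.0926 0.1200 -1.0074; 0.1200 1.0980 -0.0472; -1.0074 -0.0472 2.2980]  K=[0.7559 0.1664 0.0914; -0.0733 0.4809 0.0691; 0.0237 -0.1150 0.8267]  nu=[-0.5566, 0.6996, -3.9349]  x^+=[-0.4386, -0.8815, -2.6346]  P^+=[0.2896 0.0041 0.0300; 0.0041 0.2531 -0.0179; 0.0300 -0.0179 0.2673]
step 2: x^-=[-0.0918, -0.9867, -3.0871]  P^-=[0.6174 -0.0163 -0.0522; -0.0163 0.3583 -0.0010; -0.0522 -0.0010 0.5541]  S=[1.0777 -0.0336 -0.2753; -0.0336 0.8981 0.0305; -0.2753 0.0305 0.9060]  K=[0.6042 0.1252 0.0565; -0.0725 0.3915 0.0523; 0.0103 -0.0935 0.6228]  nu=[-2.2414, 3.5336, 4.2359]  x^+=[-0.7644, 0.7806, -0.8025]  P^+=[0.2304 -0.0015 0.0194; -0.0015 0.2073 -0.0161; 0.0194 -0.0161 0.2017]
step 3: x^-=[-0.6884, 0.7465, -0.7785]  P^-=[0.5432 -0.0196 -0.0410; -0.0196 0.3174 -0.0049; -0.0410 -0.0049 0.4640]  S=[0.9948 -0.0417 -0.2376; -0.0417 0.8534 0.0300; -0.2376 0.0300 0.8098]  K=[0.5752 0.1165 0.0481; -0.0719 0.3634 0.0478; 0.0065 -0.0884 0.5814]  nu=[-2.6429, -0.1473, 0.0823]  x^+=[-2.2219, 0.8869, -0.7348]  P^+=[0.2190 -0.0031 0.0169; -0.0031 0.1929 -0.0152; 0.0169 -0.0152 0.1884]

innov = [-2.6429, -0.1473, 0.0823]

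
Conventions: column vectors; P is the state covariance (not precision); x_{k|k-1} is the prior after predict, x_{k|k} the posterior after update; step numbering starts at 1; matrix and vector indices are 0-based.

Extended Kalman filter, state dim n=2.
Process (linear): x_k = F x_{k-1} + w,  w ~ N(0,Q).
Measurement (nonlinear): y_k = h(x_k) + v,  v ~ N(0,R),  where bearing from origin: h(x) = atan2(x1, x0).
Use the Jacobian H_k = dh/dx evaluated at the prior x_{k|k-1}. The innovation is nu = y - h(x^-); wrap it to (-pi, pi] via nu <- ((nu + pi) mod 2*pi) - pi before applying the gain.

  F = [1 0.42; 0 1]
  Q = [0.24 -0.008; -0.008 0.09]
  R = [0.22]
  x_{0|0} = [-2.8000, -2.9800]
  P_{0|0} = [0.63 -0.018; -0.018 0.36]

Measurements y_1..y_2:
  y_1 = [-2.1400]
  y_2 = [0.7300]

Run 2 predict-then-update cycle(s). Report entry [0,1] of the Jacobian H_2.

H_jac[0,1] = -0.1426

step 1: x^-=[-4.0516, -2.9800]  P^-=[0.9184 0.1252; 0.1252 0.4500]  H_jac=[0.1178 -0.1602]  S=[0.2396]  K=[0.3679; -0.2393]  nu=[0.3674]  x^+=[-3.9164, -3.0679]  P^+=[0.8860 0.1463; 0.1463 0.4363]
step 2: x^-=[-5.2049, -3.0679]  P^-=[1.3258 0.3215; 0.3215 0.5263]  H_jac=[0.0840 -0.1426]  S=[0.2324]  K=[0.2822; -0.2067]  nu=[-2.9442]  x^+=[-6.0359, -2.4595]  P^+=[1.3073 0.3351; 0.3351 0.5164]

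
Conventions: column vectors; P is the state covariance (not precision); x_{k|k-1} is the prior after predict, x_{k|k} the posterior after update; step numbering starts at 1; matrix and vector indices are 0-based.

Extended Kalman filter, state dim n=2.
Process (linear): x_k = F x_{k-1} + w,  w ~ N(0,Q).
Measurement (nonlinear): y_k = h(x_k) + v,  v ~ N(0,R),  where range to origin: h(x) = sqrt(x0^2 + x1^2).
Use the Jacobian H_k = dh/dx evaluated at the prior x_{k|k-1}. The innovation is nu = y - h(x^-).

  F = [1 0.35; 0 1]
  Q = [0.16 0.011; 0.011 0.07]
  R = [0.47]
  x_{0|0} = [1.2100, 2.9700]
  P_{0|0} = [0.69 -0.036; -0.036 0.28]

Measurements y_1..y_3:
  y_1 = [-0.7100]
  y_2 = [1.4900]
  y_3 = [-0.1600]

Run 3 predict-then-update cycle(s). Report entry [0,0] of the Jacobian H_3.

H_jac[0,0] = 0.5186

step 1: x^-=[2.2495, 2.9700]  P^-=[0.8591 0.0730; 0.0730 0.3500]  H_jac=[0.6038 0.7972]  S=[1.0759]  K=[0.5362; 0.3003]  nu=[-4.4357]  x^+=[-0.1290, 1.6379]  P^+=[0.5498 -0.1002; -0.1002 0.2530]
step 2: x^-=[0.4443, 1.6379]  P^-=[0.6706 -0.0007; -0.0007 0.3230]  H_jac=[0.2618 0.9651]  S=[0.8164]  K=[0.2142; 0.3816]  nu=[-0.2071]  x^+=[0.3999, 1.5589]  P^+=[0.6331 -0.0674; -0.0674 0.2041]
step 3: x^-=[0.9455, 1.5589]  P^-=[0.7709 0.0150; 0.0150 0.2741]  H_jac=[0.5186 0.8550]  S=[0.8910]  K=[0.4631; 0.2718]  nu=[-1.9832]  x^+=[0.0271, 1.0199]  P^+=[0.5798 -0.0971; -0.0971 0.2083]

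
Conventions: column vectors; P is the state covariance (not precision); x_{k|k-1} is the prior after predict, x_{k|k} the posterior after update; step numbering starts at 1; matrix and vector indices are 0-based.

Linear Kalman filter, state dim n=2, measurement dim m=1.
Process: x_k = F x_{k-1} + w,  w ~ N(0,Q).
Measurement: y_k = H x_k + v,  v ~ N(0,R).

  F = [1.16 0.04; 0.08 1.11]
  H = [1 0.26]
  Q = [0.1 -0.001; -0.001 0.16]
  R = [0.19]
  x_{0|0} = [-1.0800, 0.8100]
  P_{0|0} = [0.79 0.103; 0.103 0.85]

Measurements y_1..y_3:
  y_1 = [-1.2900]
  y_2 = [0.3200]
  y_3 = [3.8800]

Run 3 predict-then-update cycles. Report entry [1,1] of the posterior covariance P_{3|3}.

step 1: x^-=[-1.2204, 0.8127]  P^-=[1.1739 0.2430; 0.2430 1.2306]  S=[1.5735]  K=[0.7862; 0.3578]  nu=[-0.2809]  x^+=[-1.4413, 0.7122]  P^+=[0.2013 -0.1996; -0.1996 1.0292]
step 2: x^-=[-1.6434, 0.6752]  P^-=[0.3540 -0.1943; -0.1943 1.3939]  S=[0.5372]  K=[0.5649; 0.3130]  nu=[1.7878]  x^+=[-0.6334, 1.2348]  P^+=[0.1825 -0.2893; -0.2893 1.3413]
step 3: x^-=[-0.6854, 1.3200]  P^-=[0.3209 -0.2979; -0.2979 1.7624]  S=[0.4752]  K=[0.5124; 0.3374]  nu=[4.2222]  x^+=[1.4781, 2.7446]  P^+=[0.1962 -0.3801; -0.3801 1.7083]

P_post[1,1] = 1.7083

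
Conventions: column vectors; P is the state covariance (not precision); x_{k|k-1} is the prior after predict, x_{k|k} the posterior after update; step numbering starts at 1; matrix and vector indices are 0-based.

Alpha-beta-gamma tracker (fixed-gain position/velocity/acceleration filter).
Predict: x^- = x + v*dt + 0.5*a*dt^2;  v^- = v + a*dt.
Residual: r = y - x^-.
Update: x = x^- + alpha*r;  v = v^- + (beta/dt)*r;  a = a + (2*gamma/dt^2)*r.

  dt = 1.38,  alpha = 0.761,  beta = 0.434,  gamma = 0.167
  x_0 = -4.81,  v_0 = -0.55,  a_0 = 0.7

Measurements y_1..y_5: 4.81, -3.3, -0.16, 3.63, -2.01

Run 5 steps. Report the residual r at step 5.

step 1: x_pred=-4.9025  r=9.7125  x^+=2.4887  v^+=3.4705  a^+=2.4034
step 2: x_pred=9.5665  r=-12.8665  x^+=-0.2249  v^+=2.7408  a^+=0.1468
step 3: x_pred=3.6972  r=-3.8572  x^+=0.7619  v^+=1.7303  a^+=-0.5297
step 4: x_pred=2.6454  r=0.9846  x^+=3.3947  v^+=1.3091  a^+=-0.3570
step 5: x_pred=4.8613  r=-6.8713  x^+=-0.3678  v^+=-1.3445  a^+=-1.5621

resid = -6.8713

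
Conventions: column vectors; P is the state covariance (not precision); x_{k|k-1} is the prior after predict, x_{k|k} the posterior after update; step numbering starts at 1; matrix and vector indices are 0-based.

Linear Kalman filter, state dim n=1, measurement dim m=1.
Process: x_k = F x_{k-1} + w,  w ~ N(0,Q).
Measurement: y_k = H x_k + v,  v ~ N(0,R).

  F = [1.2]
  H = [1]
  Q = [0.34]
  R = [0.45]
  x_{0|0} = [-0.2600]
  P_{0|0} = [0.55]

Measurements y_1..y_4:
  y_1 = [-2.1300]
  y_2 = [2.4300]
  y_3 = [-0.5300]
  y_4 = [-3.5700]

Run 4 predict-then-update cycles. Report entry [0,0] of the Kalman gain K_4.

K[0,0] = 0.6238

step 1: x^-=[-0.3120]  P^-=[1.1320]  S=[1.5820]  K=[0.7155]  nu=[-1.8180]  x^+=[-1.6129]  P^+=[0.3220]
step 2: x^-=[-1.9354]  P^-=[0.8037]  S=[1.2537]  K=[0.6411]  nu=[4.3654]  x^+=[0.8630]  P^+=[0.2885]
step 3: x^-=[1.0357]  P^-=[0.7554]  S=[1.2054]  K=[0.6267]  nu=[-1.5657]  x^+=[0.0545]  P^+=[0.2820]
step 4: x^-=[0.0654]  P^-=[0.7461]  S=[1.1961]  K=[0.6238]  nu=[-3.6354]  x^+=[-2.2023]  P^+=[0.2807]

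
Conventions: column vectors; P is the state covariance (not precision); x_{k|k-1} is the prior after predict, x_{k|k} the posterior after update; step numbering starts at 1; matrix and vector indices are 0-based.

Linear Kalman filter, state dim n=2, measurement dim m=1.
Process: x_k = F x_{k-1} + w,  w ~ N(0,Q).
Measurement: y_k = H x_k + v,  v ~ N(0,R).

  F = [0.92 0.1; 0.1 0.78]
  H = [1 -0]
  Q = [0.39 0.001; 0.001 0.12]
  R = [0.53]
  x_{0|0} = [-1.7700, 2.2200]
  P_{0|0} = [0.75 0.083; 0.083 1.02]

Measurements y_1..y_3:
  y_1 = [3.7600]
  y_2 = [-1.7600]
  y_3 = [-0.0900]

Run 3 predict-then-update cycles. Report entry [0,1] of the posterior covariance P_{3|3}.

step 1: x^-=[-1.4064, 1.5546]  P^-=[1.0503 0.2100; 0.2100 0.7610]  S=[1.5803]  K=[0.6646; 0.1329]  nu=[5.1664]  x^+=[2.0273, 2.2410]  P^+=[0.3522 0.0704; 0.0704 0.7331]
step 2: x^-=[2.0892, 1.9507]  P^-=[0.7084 0.1418; 0.1418 0.5805]  S=[1.2384]  K=[0.5720; 0.1145]  nu=[-3.8492]  x^+=[-0.1127, 1.5099]  P^+=[0.3032 0.0607; 0.0607 0.5643]
step 3: x^-=[0.0473, 1.1665]  P^-=[0.6634 0.1171; 0.1171 0.4758]  S=[1.1934]  K=[0.5559; 0.0981]  nu=[-0.1373]  x^+=[-0.0290, 1.1530]  P^+=[0.2946 0.0520; 0.0520 0.4643]

P_post[0,1] = 0.0520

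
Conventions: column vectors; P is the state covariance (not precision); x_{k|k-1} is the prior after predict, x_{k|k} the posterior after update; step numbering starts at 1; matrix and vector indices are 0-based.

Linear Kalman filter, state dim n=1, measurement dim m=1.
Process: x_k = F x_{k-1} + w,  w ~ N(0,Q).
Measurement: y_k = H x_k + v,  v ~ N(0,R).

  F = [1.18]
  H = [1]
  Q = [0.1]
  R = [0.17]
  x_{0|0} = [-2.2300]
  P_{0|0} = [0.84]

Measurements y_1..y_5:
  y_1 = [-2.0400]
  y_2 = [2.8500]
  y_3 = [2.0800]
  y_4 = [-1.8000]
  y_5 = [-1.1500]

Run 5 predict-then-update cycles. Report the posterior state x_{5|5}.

x_post = [-0.7845]

step 1: x^-=[-2.6314]  P^-=[1.2696]  S=[1.4396]  K=[0.8819]  nu=[0.5914]  x^+=[-2.1098]  P^+=[0.1499]
step 2: x^-=[-2.4896]  P^-=[0.3088]  S=[0.4788]  K=[0.6449]  nu=[5.3396]  x^+=[0.9540]  P^+=[0.1096]
step 3: x^-=[1.1257]  P^-=[0.2527]  S=[0.4227]  K=[0.5978]  nu=[0.9543]  x^+=[1.6962]  P^+=[0.1016]
step 4: x^-=[2.0015]  P^-=[0.2415]  S=[0.4115]  K=[0.5869]  nu=[-3.8015]  x^+=[-0.2295]  P^+=[0.0998]
step 5: x^-=[-0.2708]  P^-=[0.2389]  S=[0.4089]  K=[0.5843]  nu=[-0.8792]  x^+=[-0.7845]  P^+=[0.0993]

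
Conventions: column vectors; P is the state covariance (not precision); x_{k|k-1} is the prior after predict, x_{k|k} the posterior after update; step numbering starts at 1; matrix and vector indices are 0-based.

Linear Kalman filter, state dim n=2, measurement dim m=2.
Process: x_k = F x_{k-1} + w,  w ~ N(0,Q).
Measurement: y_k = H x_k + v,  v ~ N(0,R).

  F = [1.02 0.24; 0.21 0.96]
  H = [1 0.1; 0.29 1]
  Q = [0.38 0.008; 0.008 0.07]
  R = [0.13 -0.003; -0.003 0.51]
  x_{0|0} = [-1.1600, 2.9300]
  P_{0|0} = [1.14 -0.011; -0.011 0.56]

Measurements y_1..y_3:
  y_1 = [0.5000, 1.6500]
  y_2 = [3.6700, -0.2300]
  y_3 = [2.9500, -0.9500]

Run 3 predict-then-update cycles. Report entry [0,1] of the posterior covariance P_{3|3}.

P_post[0,1] = -0.0146

step 1: x^-=[-0.4800, 2.5692]  P^-=[1.5929 0.3699; 0.3699 0.6319]  S=[1.8032 0.9028; 0.9028 1.4904]  K=[0.8963 0.0153; -0.0117 0.5030]  nu=[0.7231, -0.7800]  x^+=[0.1562, 2.1684]  P^+=[0.1194 -0.0295; -0.0295 0.2651]
step 2: x^-=[0.6797, 2.1145]  P^-=[0.5051 0.0643; 0.0643 0.3077]  S=[0.6510 0.2404; 0.2404 0.8975]  K=[0.7757 0.0270; 0.0130 0.3602]  nu=[2.7789, -2.5416]  x^+=[2.7666, 1.2352]  P^+=[0.1026 -0.0183; -0.0183 0.1889]
step 3: x^-=[3.1184, 1.7668]  P^-=[0.4887 0.0547; 0.0547 0.2413]  S=[0.6320 0.2191; 0.2191 0.8241]  K=[0.7702 0.0335; 0.0182 0.3072]  nu=[-0.3450, -3.6211]  x^+=[2.7312, 0.6481]  P^+=[0.1015 -0.0146; -0.0146 0.1609]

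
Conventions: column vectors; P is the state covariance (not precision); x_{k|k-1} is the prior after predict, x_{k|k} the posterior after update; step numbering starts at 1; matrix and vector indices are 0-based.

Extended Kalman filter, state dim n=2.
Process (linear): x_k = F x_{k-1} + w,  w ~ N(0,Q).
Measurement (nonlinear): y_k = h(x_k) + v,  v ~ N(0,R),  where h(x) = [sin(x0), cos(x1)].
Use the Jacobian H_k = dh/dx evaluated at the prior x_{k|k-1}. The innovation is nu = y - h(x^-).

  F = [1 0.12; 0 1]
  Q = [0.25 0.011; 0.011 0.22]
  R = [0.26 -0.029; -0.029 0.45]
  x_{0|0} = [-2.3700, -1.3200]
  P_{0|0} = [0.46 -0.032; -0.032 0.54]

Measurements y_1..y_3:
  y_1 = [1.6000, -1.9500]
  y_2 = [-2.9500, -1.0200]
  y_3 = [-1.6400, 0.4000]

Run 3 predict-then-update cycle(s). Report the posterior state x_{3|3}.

x_post = [-1.9853, -2.0375]

step 1: x^-=[-2.5284, -1.3200]  P^-=[0.7101 0.0438; 0.0438 0.7600]  H_jac=[-0.8178 0.0000; 0.0000 0.9687]  S=[0.7349 -0.0637; -0.0637 1.1632]  K=[-0.7908 -0.0068; 0.0061 0.6333]  nu=[2.1755, -2.1982]  x^+=[-4.2337, -2.6987]  P^+=[0.2512 0.0205; 0.0205 0.2940]
step 2: x^-=[-4.5575, -2.6987]  P^-=[0.5103 0.0668; 0.0668 0.5140]  H_jac=[-0.1542 0.0000; 0.0000 0.4286]  S=[0.2721 -0.0334; -0.0334 0.5444]  K=[-0.2849 0.0351; 0.0119 0.4054]  nu=[-3.9380, -0.1165]  x^+=[-3.4397, -2.7929]  P^+=[0.4869 0.0561; 0.0561 0.4248]
step 3: x^-=[-3.7749, -2.7929]  P^-=[0.7565 0.1181; 0.1181 0.6448]  H_jac=[-0.8061 0.0000; 0.0000 0.3417]  S=[0.7516 -0.0615; -0.0615 0.5253]  K=[-0.8129 -0.0184; -0.0932 0.4085]  nu=[-2.2318, 1.3398]  x^+=[-1.9853, -2.0375]  P^+=[0.2615 0.0448; 0.0448 0.5459]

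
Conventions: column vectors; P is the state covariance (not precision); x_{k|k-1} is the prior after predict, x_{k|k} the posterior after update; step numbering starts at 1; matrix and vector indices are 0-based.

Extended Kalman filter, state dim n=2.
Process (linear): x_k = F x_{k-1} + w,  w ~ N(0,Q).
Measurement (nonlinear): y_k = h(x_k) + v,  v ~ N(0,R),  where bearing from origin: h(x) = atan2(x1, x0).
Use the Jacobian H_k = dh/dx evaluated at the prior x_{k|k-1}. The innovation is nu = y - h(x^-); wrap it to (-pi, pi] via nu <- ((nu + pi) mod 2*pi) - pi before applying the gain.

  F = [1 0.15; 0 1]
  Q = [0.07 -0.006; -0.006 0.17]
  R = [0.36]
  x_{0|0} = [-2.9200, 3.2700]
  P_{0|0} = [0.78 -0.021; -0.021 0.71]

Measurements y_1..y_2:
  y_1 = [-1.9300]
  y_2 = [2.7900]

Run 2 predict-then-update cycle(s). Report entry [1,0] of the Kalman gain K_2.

step 1: x^-=[-2.4295, 3.2700]  P^-=[0.8597 0.0795; 0.0795 0.8800]  H_jac=[-0.1970 -0.1464]  S=[0.4168]  K=[-0.4343; -0.3467]  nu=[2.1434]  x^+=[-3.3604, 2.5270]  P^+=[0.7811 0.0167; 0.0167 0.8299]
step 2: x^-=[-2.9814, 2.5270]  P^-=[0.8747 0.1352; 0.1352 0.9999]  H_jac=[-0.1654 -0.1952]  S=[0.4308]  K=[-0.3972; -0.5050]  nu=[0.3515]  x^+=[-3.1210, 2.3495]  P^+=[0.8068 0.0488; 0.0488 0.8900]

K[1,0] = -0.5050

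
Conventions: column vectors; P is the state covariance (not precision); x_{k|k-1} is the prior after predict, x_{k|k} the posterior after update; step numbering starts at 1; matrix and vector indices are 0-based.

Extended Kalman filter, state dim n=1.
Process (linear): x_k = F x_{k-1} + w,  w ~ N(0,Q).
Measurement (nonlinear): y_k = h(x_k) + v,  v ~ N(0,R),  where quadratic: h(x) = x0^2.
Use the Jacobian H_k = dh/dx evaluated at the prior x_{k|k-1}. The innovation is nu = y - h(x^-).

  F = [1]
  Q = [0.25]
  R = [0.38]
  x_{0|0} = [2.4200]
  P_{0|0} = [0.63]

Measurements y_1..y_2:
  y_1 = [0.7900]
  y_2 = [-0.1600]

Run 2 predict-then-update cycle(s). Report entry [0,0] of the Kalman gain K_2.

step 1: x^-=[2.4200]  P^-=[0.8800]  H_jac=[4.8400]  S=[20.9945]  K=[0.2029]  nu=[-5.0664]  x^+=[1.3922]  P^+=[0.0159]
step 2: x^-=[1.3922]  P^-=[0.2659]  H_jac=[2.7843]  S=[2.4416]  K=[0.3033]  nu=[-2.0981]  x^+=[0.7559]  P^+=[0.0414]

K[0,0] = 0.3033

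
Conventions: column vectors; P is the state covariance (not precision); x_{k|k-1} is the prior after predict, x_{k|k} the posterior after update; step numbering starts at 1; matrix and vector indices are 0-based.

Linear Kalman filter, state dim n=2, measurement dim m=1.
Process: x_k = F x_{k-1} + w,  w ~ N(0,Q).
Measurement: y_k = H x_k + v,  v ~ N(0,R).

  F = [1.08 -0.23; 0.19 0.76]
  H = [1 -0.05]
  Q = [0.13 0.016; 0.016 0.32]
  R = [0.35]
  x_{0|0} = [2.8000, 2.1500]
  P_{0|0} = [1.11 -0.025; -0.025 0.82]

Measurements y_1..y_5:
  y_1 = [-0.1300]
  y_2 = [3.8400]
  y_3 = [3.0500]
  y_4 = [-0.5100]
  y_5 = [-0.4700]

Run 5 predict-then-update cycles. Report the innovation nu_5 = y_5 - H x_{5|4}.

step 1: x^-=[2.5295, 2.1660]  P^-=[1.4805 0.0810; 0.0810 0.8265]  S=[1.8245]  K=[0.8093; 0.0218]  nu=[-2.5512]  x^+=[0.4649, 2.1105]  P^+=[0.2857 0.0489; 0.0489 0.8256]
step 2: x^-=[0.0167, 1.6923]  P^-=[0.4826 -0.0317; -0.0317 0.8213]  S=[0.8378]  K=[0.5779; -0.0869]  nu=[3.9079]  x^+=[2.2751, 1.3529]  P^+=[0.2028 0.0104; 0.0104 0.8150]
step 3: x^-=[2.1460, 1.4605]  P^-=[0.4045 -0.0768; -0.0768 0.8010]  S=[0.7642]  K=[0.5343; -0.1529]  nu=[0.9771]  x^+=[2.6681, 1.3111]  P^+=[0.1863 -0.0144; -0.0144 0.7832]
step 4: x^-=[2.5800, 1.5034]  P^-=[0.3959 -0.0938; -0.0938 0.7749]  S=[0.7572]  K=[0.5290; -0.1751]  nu=[-3.0148]  x^+=[0.9851, 2.0312]  P^+=[0.1840 -0.0237; -0.0237 0.7517]
step 5: x^-=[0.5967, 1.7309]  P^-=[0.3961 -0.0961; -0.0961 0.7540]  S=[0.7576]  K=[0.5292; -0.1766]  nu=[-0.9802]  x^+=[0.0780, 1.9040]  P^+=[0.1840 -0.0253; -0.0253 0.7304]

innov = [-0.9802]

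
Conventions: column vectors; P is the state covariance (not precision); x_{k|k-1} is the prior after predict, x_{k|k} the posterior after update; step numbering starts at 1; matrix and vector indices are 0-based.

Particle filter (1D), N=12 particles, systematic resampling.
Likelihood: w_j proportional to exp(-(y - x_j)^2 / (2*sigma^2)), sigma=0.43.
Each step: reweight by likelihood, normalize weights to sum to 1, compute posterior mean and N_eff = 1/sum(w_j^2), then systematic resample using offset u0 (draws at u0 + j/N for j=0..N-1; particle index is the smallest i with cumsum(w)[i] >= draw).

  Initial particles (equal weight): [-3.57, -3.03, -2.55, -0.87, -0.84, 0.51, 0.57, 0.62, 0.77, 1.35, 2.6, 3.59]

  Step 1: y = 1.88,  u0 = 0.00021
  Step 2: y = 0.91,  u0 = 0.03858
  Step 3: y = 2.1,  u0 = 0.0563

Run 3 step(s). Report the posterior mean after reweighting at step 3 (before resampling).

step 1: w=[0.0000, 0.0000, 0.0000, 0.0000, 0.0000, 0.0080, 0.0124, 0.0175, 0.0458, 0.6001, 0.3157, 0.0005]  mean=1.6899  Neff=2.1627  idx=[5, 8, 9, 9, 9, 9, 9, 9, 9, 10, 10, 10]
step 2: w=[0.1129, 0.1651, 0.1031, 0.1031, 0.1031, 0.1031, 0.1031, 0.1031, 0.1031, 0.0001, 0.0001, 0.0001]  mean=1.1597  Neff=8.7396  idx=[0, 1, 1, 2, 2, 3, 4, 5, 6, 6, 7, 8]
step 3: w=[0.0005, 0.0042, 0.0042, 0.1101, 0.1101, 0.1101, 0.1101, 0.1101, 0.1101, 0.1101, 0.1101, 0.1101]  mean=1.3447  Neff=9.1608  idx=[3, 4, 4, 5, 6, 7, 7, 8, 9, 10, 10, 11]

post_mean = 1.3447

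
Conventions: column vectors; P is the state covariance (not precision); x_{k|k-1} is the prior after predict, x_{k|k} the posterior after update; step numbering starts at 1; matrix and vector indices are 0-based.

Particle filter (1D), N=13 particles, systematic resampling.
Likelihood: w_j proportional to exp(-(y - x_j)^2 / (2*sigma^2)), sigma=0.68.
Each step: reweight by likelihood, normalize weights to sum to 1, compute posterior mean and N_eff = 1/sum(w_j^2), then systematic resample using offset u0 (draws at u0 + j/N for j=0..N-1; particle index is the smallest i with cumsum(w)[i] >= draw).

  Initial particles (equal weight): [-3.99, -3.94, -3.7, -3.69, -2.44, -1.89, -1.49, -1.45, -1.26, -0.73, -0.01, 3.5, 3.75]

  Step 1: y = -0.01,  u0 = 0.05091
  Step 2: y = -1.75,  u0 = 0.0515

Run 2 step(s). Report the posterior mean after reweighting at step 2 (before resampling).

post_mean = -1.0892

step 1: w=[0.0000, 0.0000, 0.0000, 0.0000, 0.0009, 0.0111, 0.0473, 0.0537, 0.0933, 0.2885, 0.5053, 0.0000, 0.0000]  mean=-0.5045  Neff=2.8367  idx=[6, 8, 8, 9, 9, 9, 10, 10, 10, 10, 10, 10, 10]
step 2: w=[0.2505, 0.2078, 0.2078, 0.0875, 0.0875, 0.0875, 0.0102, 0.0102, 0.0102, 0.0102, 0.0102, 0.0102, 0.0102]  mean=-1.0892  Neff=5.7866  idx=[0, 0, 0, 1, 1, 1, 2, 2, 3, 3, 4, 5, 10]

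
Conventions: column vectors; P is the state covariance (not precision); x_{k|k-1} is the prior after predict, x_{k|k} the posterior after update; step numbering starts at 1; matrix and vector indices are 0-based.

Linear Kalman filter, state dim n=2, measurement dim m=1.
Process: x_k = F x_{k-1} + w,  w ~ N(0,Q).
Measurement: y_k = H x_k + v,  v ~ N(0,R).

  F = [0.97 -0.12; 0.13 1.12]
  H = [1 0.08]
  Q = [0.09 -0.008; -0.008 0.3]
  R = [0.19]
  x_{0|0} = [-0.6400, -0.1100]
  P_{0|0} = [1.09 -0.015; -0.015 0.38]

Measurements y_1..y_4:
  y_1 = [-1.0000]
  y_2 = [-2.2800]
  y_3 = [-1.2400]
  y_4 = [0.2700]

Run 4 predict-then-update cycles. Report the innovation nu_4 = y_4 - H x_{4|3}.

innov = [1.5922]

step 1: x^-=[-0.6076, -0.2064]  P^-=[1.1245 0.0623; 0.0623 0.7907]  S=[1.3296]  K=[0.8495; 0.0944]  nu=[-0.3759]  x^+=[-0.9269, -0.2419]  P^+=[0.1650 -0.0444; -0.0444 0.7789]
step 2: x^-=[-0.8701, -0.3914]  P^-=[0.2668 -0.1394; -0.1394 1.2669]  S=[0.4426]  K=[0.5776; -0.0859]  nu=[-1.3786]  x^+=[-1.6663, -0.2730]  P^+=[0.1191 -0.1174; -0.1174 1.2636]
step 3: x^-=[-1.5836, -0.5223]  P^-=[0.2476 -0.2885; -0.2885 1.8529]  S=[0.4033]  K=[0.5567; -0.3479]  nu=[0.3854]  x^+=[-1.3690, -0.6564]  P^+=[0.1226 -0.2104; -0.2104 1.8041]
step 4: x^-=[-1.2492, -0.9131]  P^-=[0.2803 -0.4603; -0.4603 2.5038]  S=[0.4127]  K=[0.5900; -0.6300]  nu=[1.5922]  x^+=[-0.3097, -1.9163]  P^+=[0.1367 -0.3069; -0.3069 2.3400]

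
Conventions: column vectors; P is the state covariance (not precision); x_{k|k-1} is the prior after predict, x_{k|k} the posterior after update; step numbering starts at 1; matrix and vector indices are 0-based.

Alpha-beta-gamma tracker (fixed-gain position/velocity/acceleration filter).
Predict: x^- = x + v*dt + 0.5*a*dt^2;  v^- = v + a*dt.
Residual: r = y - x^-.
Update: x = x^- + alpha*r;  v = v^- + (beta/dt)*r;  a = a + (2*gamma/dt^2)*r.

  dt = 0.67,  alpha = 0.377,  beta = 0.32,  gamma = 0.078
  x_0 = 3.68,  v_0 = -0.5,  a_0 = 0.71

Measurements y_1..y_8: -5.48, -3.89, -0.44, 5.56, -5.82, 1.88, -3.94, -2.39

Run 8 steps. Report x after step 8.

step 1: x_pred=3.5044  r=-8.9844  x^+=0.1173  v^+=-4.3153  a^+=-2.4122
step 2: x_pred=-3.3154  r=-0.5746  x^+=-3.5320  v^+=-6.2059  a^+=-2.6119
step 3: x_pred=-8.2763  r=7.8363  x^+=-5.3220  v^+=-4.2132  a^+=0.1113
step 4: x_pred=-8.1198  r=13.6798  x^+=-2.9625  v^+=2.3951  a^+=4.8653
step 5: x_pred=-0.2658  r=-5.5542  x^+=-2.3598  v^+=3.0021  a^+=2.9352
step 6: x_pred=0.3104  r=1.5696  x^+=0.9022  v^+=5.7183  a^+=3.4806
step 7: x_pred=5.5146  r=-9.4546  x^+=1.9502  v^+=3.5346  a^+=0.1950
step 8: x_pred=4.3622  r=-6.7522  x^+=1.8166  v^+=0.4403  a^+=-2.1515

x_post = 1.8166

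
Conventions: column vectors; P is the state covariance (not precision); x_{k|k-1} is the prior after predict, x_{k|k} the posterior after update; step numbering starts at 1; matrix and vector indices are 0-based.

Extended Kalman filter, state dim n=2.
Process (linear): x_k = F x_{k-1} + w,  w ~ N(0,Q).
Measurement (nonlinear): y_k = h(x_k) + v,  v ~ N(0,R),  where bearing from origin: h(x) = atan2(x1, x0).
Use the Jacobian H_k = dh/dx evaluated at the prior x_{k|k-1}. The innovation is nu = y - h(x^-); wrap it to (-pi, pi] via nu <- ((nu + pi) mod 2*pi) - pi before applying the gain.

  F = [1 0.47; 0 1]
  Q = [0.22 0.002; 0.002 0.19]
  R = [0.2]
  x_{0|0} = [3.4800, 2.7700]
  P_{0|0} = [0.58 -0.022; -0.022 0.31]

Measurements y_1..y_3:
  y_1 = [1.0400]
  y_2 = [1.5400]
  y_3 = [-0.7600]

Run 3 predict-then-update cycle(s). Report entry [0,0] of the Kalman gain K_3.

step 1: x^-=[4.7819, 2.7700]  P^-=[0.8478 0.1257; 0.1257 0.5000]  H_jac=[-0.0907 0.1566]  S=[0.2157]  K=[-0.2653; 0.3102]  nu=[0.5150]  x^+=[4.6453, 2.9297]  P^+=[0.8326 0.1434; 0.1434 0.4793]
step 2: x^-=[6.0222, 2.9297]  P^-=[1.2933 0.3707; 0.3707 0.6693]  H_jac=[-0.0653 0.1343]  S=[0.2111]  K=[-0.1644; 0.3110]  nu=[1.0872]  x^+=[5.8435, 3.2679]  P^+=[1.2876 0.3815; 0.3815 0.6488]
step 3: x^-=[7.3794, 3.2679]  P^-=[2.0095 0.6884; 0.6884 0.8388]  H_jac=[-0.0502 0.1133]  S=[0.2080]  K=[-0.1097; 0.2908]  nu=[-1.1769]  x^+=[7.5085, 2.9256]  P^+=[2.0070 0.6951; 0.6951 0.8212]

K[0,0] = -0.1097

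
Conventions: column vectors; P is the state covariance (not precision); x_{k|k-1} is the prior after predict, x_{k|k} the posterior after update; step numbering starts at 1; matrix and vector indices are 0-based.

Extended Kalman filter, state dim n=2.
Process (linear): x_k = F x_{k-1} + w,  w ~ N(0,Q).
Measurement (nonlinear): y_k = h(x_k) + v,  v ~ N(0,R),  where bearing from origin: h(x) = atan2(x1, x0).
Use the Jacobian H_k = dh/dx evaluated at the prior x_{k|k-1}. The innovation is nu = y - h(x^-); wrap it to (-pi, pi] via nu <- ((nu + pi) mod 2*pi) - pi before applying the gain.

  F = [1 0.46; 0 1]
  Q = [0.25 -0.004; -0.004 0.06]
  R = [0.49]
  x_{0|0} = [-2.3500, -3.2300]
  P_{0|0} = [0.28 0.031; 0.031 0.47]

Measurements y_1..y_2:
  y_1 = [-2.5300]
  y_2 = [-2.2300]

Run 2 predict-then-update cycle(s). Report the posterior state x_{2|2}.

step 1: x^-=[-3.8358, -3.2300]  P^-=[0.6580 0.2432; 0.2432 0.5300]  H_jac=[0.1284 -0.1525]  S=[0.5037]  K=[0.0941; -0.0985]  nu=[-0.0883]  x^+=[-3.8441, -3.2213]  P^+=[0.6535 0.2479; 0.2479 0.5251]
step 2: x^-=[-5.3259, -3.2213]  P^-=[1.2427 0.4854; 0.4854 0.5851]  H_jac=[0.0831 -0.1375]  S=[0.4986]  K=[0.0734; -0.0804]  nu=[0.3676]  x^+=[-5.2989, -3.2509]  P^+=[1.2400 0.4884; 0.4884 0.5819]

x_post = [-5.2989, -3.2509]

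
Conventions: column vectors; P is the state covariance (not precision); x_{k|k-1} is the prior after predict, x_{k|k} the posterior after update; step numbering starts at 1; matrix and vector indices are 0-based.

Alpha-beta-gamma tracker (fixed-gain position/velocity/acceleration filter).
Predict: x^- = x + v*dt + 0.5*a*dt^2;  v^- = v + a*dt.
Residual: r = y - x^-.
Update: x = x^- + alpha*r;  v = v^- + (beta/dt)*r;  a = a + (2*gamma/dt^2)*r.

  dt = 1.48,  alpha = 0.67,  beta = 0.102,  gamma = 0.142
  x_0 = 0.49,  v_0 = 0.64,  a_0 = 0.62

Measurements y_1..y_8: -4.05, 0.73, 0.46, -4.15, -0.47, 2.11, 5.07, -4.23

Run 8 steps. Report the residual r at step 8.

resid = -6.5666

step 1: x_pred=2.1162  r=-6.1662  x^+=-2.0151  v^+=1.1326  a^+=-0.1795
step 2: x_pred=-0.5354  r=1.2654  x^+=0.3124  v^+=0.9542  a^+=-0.0154
step 3: x_pred=1.7077  r=-1.2477  x^+=0.8717  v^+=0.8454  a^+=-0.1772
step 4: x_pred=1.9288  r=-6.0788  x^+=-2.1440  v^+=0.1642  a^+=-0.9654
step 5: x_pred=-2.9583  r=2.4883  x^+=-1.2911  v^+=-1.0931  a^+=-0.6427
step 6: x_pred=-3.6128  r=5.7228  x^+=0.2215  v^+=-1.6499  a^+=0.0993
step 7: x_pred=-2.1117  r=7.1817  x^+=2.7000  v^+=-1.0081  a^+=1.0304
step 8: x_pred=2.3366  r=-6.5666  x^+=-2.0630  v^+=0.0644  a^+=0.1790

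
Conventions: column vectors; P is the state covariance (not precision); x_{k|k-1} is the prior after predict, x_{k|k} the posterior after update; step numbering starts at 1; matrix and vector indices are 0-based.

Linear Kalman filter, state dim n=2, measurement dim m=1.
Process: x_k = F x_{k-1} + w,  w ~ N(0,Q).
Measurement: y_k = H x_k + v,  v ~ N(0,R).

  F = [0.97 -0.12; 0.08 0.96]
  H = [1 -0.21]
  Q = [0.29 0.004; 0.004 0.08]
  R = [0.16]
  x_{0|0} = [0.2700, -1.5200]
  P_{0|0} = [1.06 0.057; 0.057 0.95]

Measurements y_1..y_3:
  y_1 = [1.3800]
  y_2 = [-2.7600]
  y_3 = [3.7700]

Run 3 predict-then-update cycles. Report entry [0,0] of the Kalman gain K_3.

K[0,0] = 0.6703

step 1: x^-=[0.4443, -1.4376]  P^-=[1.2878 0.0293; 0.0293 0.9711]  S=[1.4783]  K=[0.8670; -0.1181]  nu=[0.6338]  x^+=[0.9938, -1.5124]  P^+=[0.1767 0.1807; 0.1807 0.9504]
step 2: x^-=[1.1455, -1.3724]  P^-=[0.4278 0.0747; 0.0747 0.9848]  S=[0.5999]  K=[0.6870; -0.2201]  nu=[-4.1937]  x^+=[-1.7358, -0.4492]  P^+=[0.1447 0.1655; 0.1655 0.9557]
step 3: x^-=[-1.6298, -0.5701]  P^-=[0.4014 0.0576; 0.0576 0.9872]  S=[0.5807]  K=[0.6703; -0.2577]  nu=[5.2801]  x^+=[1.9097, -1.9310]  P^+=[0.1404 0.1580; 0.1580 0.9486]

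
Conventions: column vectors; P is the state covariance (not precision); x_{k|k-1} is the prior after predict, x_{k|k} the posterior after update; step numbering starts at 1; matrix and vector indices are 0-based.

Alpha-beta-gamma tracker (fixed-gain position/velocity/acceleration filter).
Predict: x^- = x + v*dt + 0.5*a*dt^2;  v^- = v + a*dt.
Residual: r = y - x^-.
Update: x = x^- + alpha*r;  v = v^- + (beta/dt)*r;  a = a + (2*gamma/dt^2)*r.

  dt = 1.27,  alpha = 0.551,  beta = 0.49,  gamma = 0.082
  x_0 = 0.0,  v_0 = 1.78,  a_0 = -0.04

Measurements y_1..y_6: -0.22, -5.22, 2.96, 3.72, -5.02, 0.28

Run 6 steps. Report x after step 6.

step 1: x_pred=2.2283  r=-2.4483  x^+=0.8793  v^+=0.7846  a^+=-0.2889
step 2: x_pred=1.6427  r=-6.8627  x^+=-2.1387  v^+=-2.2302  a^+=-0.9867
step 3: x_pred=-5.7668  r=8.7268  x^+=-0.9583  v^+=-0.1163  a^+=-0.0994
step 4: x_pred=-1.1863  r=4.9063  x^+=1.5171  v^+=1.6504  a^+=0.3995
step 5: x_pred=3.9352  r=-8.9552  x^+=-0.9991  v^+=-1.2975  a^+=-0.5111
step 6: x_pred=-3.0591  r=3.3391  x^+=-1.2192  v^+=-0.6583  a^+=-0.1716

x_post = -1.2192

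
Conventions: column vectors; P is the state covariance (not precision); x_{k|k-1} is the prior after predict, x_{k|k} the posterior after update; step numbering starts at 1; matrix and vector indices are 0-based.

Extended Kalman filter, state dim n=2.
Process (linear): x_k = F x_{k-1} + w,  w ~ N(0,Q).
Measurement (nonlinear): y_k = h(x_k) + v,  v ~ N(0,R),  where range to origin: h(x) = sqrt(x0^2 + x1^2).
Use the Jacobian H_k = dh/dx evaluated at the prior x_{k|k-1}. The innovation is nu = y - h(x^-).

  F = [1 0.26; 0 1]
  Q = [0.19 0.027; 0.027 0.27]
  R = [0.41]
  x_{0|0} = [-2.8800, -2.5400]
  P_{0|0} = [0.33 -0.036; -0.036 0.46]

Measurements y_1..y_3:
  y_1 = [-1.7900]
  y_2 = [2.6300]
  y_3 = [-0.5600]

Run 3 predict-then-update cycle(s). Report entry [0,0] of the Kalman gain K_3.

step 1: x^-=[-3.5404, -2.5400]  P^-=[0.5324 0.1106; 0.1106 0.7300]  H_jac=[-0.8125 -0.5829]  S=[1.1143]  K=[-0.4461; -0.4625]  nu=[-6.1473]  x^+=[-0.7984, 0.3033]  P^+=[0.3107 -0.1193; -0.1193 0.4916]
step 2: x^-=[-0.7195, 0.3033]  P^-=[0.4719 0.0355; 0.0355 0.7616]  H_jac=[-0.9215 0.3885]  S=[0.9002]  K=[-0.4677; 0.2923]  nu=[1.8492]  x^+=[-1.5843, 0.8439]  P^+=[0.2750 0.1586; 0.1586 0.6847]
step 3: x^-=[-1.3649, 0.8439]  P^-=[0.5937 0.3636; 0.3636 0.9547]  H_jac=[-0.8506 0.5259]  S=[0.7783]  K=[-0.4032; 0.2477]  nu=[-2.1648]  x^+=[-0.4922, 0.3077]  P^+=[0.4672 0.4413; 0.4413 0.9069]

K[0,0] = -0.4032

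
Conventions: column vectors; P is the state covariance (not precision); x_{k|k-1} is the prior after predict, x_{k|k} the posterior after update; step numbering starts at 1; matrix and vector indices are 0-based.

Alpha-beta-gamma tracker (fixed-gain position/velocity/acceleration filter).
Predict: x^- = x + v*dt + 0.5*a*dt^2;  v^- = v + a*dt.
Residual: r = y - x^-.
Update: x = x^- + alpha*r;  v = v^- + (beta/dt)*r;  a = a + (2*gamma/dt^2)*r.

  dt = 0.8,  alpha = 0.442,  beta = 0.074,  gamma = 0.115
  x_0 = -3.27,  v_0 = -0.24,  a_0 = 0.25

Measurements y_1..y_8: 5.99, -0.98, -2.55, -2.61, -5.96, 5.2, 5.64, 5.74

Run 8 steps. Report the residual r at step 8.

resid = 10.0847

step 1: x_pred=-3.3820  r=9.3720  x^+=0.7604  v^+=0.8269  a^+=3.6181
step 2: x_pred=2.5797  r=-3.5597  x^+=1.0063  v^+=3.3921  a^+=2.3388
step 3: x_pred=4.4684  r=-7.0184  x^+=1.3663  v^+=4.6139  a^+=-0.1835
step 4: x_pred=4.9987  r=-7.6087  x^+=1.6357  v^+=3.7633  a^+=-2.9178
step 5: x_pred=3.7126  r=-9.6726  x^+=-0.5627  v^+=0.5344  a^+=-6.3939
step 6: x_pred=-2.1813  r=7.3813  x^+=1.0813  v^+=-3.8980  a^+=-3.7413
step 7: x_pred=-3.2344  r=8.8744  x^+=0.6881  v^+=-6.0702  a^+=-0.5521
step 8: x_pred=-4.3447  r=10.0847  x^+=0.1127  v^+=-5.5790  a^+=3.0721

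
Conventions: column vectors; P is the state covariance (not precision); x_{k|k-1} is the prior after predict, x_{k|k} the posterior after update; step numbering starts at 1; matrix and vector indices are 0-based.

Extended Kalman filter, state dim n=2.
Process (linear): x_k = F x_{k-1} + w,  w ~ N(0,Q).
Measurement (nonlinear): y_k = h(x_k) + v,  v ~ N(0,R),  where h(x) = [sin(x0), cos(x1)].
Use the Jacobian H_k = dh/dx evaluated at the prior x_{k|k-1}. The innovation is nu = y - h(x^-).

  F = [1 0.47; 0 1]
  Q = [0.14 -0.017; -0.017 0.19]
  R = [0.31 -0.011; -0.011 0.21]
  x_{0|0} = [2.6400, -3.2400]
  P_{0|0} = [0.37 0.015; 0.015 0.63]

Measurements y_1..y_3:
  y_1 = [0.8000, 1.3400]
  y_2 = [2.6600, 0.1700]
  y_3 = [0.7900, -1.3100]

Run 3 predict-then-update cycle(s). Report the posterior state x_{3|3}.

step 1: x^-=[1.1172, -3.2400]  P^-=[0.6633 0.2941; 0.2941 0.8200]  H_jac=[0.4382 0.0000; 0.0000 -0.0982]  S=[0.4374 -0.0237; -0.0237 0.2179]  K=[0.6613 -0.0608; 0.2763 -0.3397]  nu=[-0.0989, 2.3352]  x^+=[0.9098, -4.0606]  P^+=[0.4693 0.2040; 0.2040 0.7570]
step 2: x^-=[-0.9986, -4.0606]  P^-=[0.9683 0.5428; 0.5428 0.9470]  H_jac=[0.5415 0.0000; 0.0000 -0.7950]  S=[0.5939 -0.2446; -0.2446 0.8085]  K=[0.7574 -0.3045; 0.1271 -0.8927]  nu=[3.5007, 0.7766]  x^+=[1.4162, -4.3088]  P^+=[0.4398 0.0909; 0.0909 0.2376]
step 3: x^-=[-0.6089, -4.3088]  P^-=[0.7177 0.1856; 0.1856 0.4276]  H_jac=[0.8203 0.0000; 0.0000 -0.9197]  S=[0.7929 -0.1510; -0.1510 0.5716]  K=[0.7220 -0.1079; 0.0642 -0.6709]  nu=[1.3620, -0.9173]  x^+=[0.4733, -3.6059]  P^+=[0.2743 0.0333; 0.0333 0.1540]

x_post = [0.4733, -3.6059]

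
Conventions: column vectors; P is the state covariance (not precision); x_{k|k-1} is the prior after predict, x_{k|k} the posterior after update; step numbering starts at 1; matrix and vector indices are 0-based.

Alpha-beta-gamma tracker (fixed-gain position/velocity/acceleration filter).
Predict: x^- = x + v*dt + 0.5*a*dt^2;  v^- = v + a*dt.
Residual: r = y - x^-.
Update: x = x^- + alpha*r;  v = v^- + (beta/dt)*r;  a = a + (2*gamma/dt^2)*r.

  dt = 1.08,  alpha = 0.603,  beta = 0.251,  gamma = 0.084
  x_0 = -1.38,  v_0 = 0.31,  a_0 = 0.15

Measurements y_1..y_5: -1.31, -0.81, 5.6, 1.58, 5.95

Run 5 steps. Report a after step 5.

step 1: x_pred=-0.9577  r=-0.3523  x^+=-1.1701  v^+=0.3901  a^+=0.0993
step 2: x_pred=-0.6909  r=-0.1191  x^+=-0.7627  v^+=0.4697  a^+=0.0821
step 3: x_pred=-0.2076  r=5.8076  x^+=3.2944  v^+=1.9081  a^+=0.9186
step 4: x_pred=5.8908  r=-4.3108  x^+=3.2914  v^+=1.8983  a^+=0.2977
step 5: x_pred=5.5152  r=0.4348  x^+=5.7774  v^+=2.3209  a^+=0.3603

a_post = 0.3603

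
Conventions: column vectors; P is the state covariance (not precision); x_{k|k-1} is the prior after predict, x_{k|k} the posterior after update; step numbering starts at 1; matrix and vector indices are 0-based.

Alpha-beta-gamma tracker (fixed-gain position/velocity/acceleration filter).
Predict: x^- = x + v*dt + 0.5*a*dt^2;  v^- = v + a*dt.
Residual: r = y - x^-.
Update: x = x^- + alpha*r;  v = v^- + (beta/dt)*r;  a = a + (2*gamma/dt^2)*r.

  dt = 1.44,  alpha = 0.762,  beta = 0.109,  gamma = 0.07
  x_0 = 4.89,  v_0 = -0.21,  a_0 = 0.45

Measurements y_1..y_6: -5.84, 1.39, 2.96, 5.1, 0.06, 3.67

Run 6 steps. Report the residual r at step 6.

resid = 0.8288

step 1: x_pred=5.0542  r=-10.8942  x^+=-3.2472  v^+=-0.3866  a^+=-0.2855
step 2: x_pred=-4.1000  r=5.4900  x^+=0.0834  v^+=-0.3822  a^+=0.0851
step 3: x_pred=-0.3787  r=3.3387  x^+=2.1654  v^+=-0.0069  a^+=0.3106
step 4: x_pred=2.4774  r=2.6226  x^+=4.4758  v^+=0.6388  a^+=0.4876
step 5: x_pred=5.9013  r=-5.8413  x^+=1.4502  v^+=0.8988  a^+=0.0932
step 6: x_pred=2.8412  r=0.8288  x^+=3.4727  v^+=1.0958  a^+=0.1492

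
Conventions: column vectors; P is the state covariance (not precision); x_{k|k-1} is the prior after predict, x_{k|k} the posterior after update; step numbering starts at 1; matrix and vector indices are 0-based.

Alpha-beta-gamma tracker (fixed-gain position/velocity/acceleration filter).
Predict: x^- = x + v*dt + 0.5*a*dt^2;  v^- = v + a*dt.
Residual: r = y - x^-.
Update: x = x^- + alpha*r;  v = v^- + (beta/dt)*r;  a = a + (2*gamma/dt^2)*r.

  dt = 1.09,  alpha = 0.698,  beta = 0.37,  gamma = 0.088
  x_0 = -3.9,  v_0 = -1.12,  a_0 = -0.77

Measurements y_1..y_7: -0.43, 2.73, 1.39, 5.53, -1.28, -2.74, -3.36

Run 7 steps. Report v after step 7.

v_post = -3.1267

step 1: x_pred=-5.5782  r=5.1482  x^+=-1.9848  v^+=-0.2117  a^+=-0.0074
step 2: x_pred=-2.2199  r=4.9499  x^+=1.2351  v^+=1.4605  a^+=0.7259
step 3: x_pred=3.2583  r=-1.8683  x^+=1.9542  v^+=1.6175  a^+=0.4491
step 4: x_pred=3.9841  r=1.5459  x^+=5.0631  v^+=2.6318  a^+=0.6781
step 5: x_pred=8.3347  r=-9.6147  x^+=1.6236  v^+=0.1073  a^+=-0.7461
step 6: x_pred=1.2973  r=-4.0373  x^+=-1.5207  v^+=-2.0765  a^+=-1.3442
step 7: x_pred=-4.5826  r=1.2226  x^+=-3.7292  v^+=-3.1267  a^+=-1.1631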